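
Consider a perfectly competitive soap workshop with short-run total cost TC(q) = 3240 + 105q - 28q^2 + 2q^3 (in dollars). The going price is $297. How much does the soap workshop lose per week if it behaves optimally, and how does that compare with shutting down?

Profit = -$360 at q = 12

AVC = 105 - 28q + 2q^2; min AVC = $7 at q = 7. Since P = $297 ≥ min AVC, the firm produces.
MC = 105 - 56q + 6q^2. Setting P = MC and taking the root on the rising branch gives q* = 12.
TR = 297·12 = 3564. TC = 3240 + 684 = 3924. Profit = 3564 − 3924 = -$360.
Shutting down would mean losing the fixed cost of $3240, so operating at a loss of $360 is better by $2880.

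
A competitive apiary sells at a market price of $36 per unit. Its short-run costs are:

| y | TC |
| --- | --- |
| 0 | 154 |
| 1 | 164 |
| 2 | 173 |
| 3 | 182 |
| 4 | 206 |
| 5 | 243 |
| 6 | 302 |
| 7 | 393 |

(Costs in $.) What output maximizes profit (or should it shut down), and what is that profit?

y = 4; profit = -$62

Compute π = P·y − TC at each output: y=0: -154; y=1: -128; y=2: -101; y=3: -74; y=4: -62; y=5: -63; y=6: -86; y=7: -141.
Profit is maximized at y = 4. AVC there is 52/4 = $13 ≤ P, so producing beats shutting down (which would give -$154).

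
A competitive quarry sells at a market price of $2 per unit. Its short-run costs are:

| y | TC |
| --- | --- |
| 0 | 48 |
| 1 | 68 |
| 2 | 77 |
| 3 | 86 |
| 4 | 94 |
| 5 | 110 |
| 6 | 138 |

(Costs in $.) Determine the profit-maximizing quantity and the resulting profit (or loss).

y = 0 (shut down); profit = -$48

Profit at each row (π = 2y − TC): y=0: -48; y=1: -66; y=2: -73; y=3: -80; y=4: -86; y=5: -100; y=6: -126.
Profit is highest at y = 0. Equivalently, the lowest AVC in the table is 46/4 ≈ $11.50 at y = 4, and P = $2 falls below it — price never covers variable cost, so the firm shuts down and loses only its fixed cost.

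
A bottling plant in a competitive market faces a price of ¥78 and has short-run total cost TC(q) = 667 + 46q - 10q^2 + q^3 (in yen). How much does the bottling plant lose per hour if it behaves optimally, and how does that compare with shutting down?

Profit = -¥283 at q = 8

AVC = 46 - 10q + q^2; min AVC = ¥21 at q = 5. Since P = ¥78 ≥ min AVC, the firm produces.
With MC = 46 - 20q + 3q^2, P = MC on the upward-sloping part at q* = 8.
TR = 78·8 = 624. TC = 667 + 240 = 907. Profit = 624 − 907 = -¥283.
That loss of ¥283 beats the ¥667 the firm would lose by shutting down; producing recovers ¥384 of fixed cost.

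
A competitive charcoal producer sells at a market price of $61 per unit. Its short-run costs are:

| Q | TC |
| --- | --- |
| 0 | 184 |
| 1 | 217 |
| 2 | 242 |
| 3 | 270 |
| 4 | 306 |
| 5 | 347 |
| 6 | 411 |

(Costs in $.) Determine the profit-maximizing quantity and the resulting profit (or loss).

Q = 5; profit = -$42

Compute π = P·Q − TC at each output: Q=0: -184; Q=1: -156; Q=2: -120; Q=3: -87; Q=4: -62; Q=5: -42; Q=6: -45.
Profit is maximized at Q = 5. AVC there is 163/5 = $32.60 ≤ P, so producing beats shutting down (which would give -$184).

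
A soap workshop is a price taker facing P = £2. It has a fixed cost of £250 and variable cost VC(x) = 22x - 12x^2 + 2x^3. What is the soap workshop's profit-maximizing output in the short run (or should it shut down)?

Strip out fixed cost: VC = 22x - 12x^2 + 2x^3. Then AVC = 22 - 12x + 2x^2 and MC = 22 - 24x + 6x^2.
The AVC parabola has its vertex at x = 12/4 = 3, where AVC = 22 - 12·3 + 2·3^2 = £4.
Since P = £2 < min AVC = £4, price fails to cover variable cost at any output.
Shutting down limits the loss to fixed cost, £250.

Shut down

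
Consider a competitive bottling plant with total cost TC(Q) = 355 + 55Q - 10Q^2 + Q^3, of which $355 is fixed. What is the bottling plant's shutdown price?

$30 per unit

The shutdown price is the minimum of AVC. VC = 55Q - 10Q^2 + Q^3, so AVC = 55 - 10Q + Q^2.
dAVC/dQ = -10 + 2Q = 0 gives Q = 5. min AVC = 55 - 10·5 + 5^2 = 30.
So the shutdown price is $30.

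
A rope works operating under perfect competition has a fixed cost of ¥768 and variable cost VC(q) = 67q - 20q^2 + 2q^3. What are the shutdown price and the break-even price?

AVC = 67 - 20q + 2q^2; minimized at q = 5, giving min AVC = ¥17. That is the shutdown price.
ATC = 768/q + 67 - 20q + 2q^2. Setting dATC/dq = −768/q^2 − 20 + 4q = 0 gives q = 8 (since 4·8^3 − 20·8^2 = 768).
min ATC = 768/8 + 67 − 20·8 + 2·8^2 = ¥131. That is the break-even price.
Between these two prices the firm operates at a loss; above ¥131 it earns a profit.

Shutdown price = ¥17; break-even price = ¥131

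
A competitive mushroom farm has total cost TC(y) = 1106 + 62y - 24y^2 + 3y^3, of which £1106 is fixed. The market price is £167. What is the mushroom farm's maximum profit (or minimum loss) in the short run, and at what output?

Profit = -£224 at y = 7

AVC = 62 - 24y + 3y^2; min AVC = £14 at y = 4. Since P = £167 ≥ min AVC, the firm produces.
MC = 62 - 48y + 9y^2. Setting P = MC and taking the root on the rising branch gives y* = 7.
TR = 167·7 = 1169. TC = 1106 + 287 = 1393. Profit = 1169 − 1393 = -£224.
That loss of £224 beats the £1106 the firm would lose by shutting down; producing recovers £882 of fixed cost.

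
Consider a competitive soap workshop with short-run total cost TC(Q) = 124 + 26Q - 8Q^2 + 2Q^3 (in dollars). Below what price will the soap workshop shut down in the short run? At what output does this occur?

$18 per unit, at Q = 2

The firm shuts down when price falls below the minimum of average variable cost. AVC = VC/Q = 26 - 8Q + 2Q^2.
At the minimum of AVC, MC = AVC. MC = 26 - 16Q + 6Q^2; setting MC = AVC gives 4Q^2 - 8Q = 0, so Q = 2. min AVC = 18.
The firm shuts down for any P below $18.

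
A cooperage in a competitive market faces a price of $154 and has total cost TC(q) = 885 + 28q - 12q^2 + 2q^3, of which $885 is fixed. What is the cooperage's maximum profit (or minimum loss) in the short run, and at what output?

Profit = -$101 at q = 7

AVC = 28 - 12q + 2q^2 has its minimum $10 at q = 3; price $154 clears that bar, so the firm operates.
With MC = 28 - 24q + 6q^2, P = MC on the upward-sloping part at q* = 7.
TR = 154·7 = 1078. TC = 885 + 294 = 1179. Profit = 1078 − 1179 = -$101.
By producing, the firm covers all variable cost plus $784 of fixed cost; shutting down would lose the full $885.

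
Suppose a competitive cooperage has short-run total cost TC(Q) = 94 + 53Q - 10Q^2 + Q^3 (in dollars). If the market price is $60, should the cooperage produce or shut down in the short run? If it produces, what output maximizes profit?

From TC, MC = TC'(Q) = 53 - 20Q + 3Q^2 and AVC = VC/Q = 53 - 10Q + Q^2.
The AVC parabola has its vertex at Q = 10/2 = 5, where AVC = 53 - 10·5 + 5^2 = $28.
P = $60 exceeds min AVC = $28, so the firm stays open.
P = MC gives -7 - 20Q + 3Q^2 = 0, with roots -1/3 and 7. Take the larger (rising MC): Q* = 7.
Check: AVC at Q = 7 is $32 ≤ P, so revenue covers variable cost.
Profit = P·Q − TC = 60·7 − 318 = $102.

Produce at Q = 7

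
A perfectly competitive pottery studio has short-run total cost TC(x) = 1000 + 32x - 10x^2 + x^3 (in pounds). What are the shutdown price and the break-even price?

Shutdown price = £7; break-even price = £132

Shutdown price = min AVC. AVC = 32 - 10x + x^2, with vertex at x = 5 and minimum £7.
ATC = 1000/x + 32 - 10x + x^2. Setting dATC/dx = −1000/x^2 − 10 + 2x = 0 gives x = 10 (since 2·10^3 − 10·10^2 = 1000).
min ATC = 1000/10 + 32 − 10·10 + 10^2 = £132. That is the break-even price.
For £7 ≤ P < £132 the firm produces at a loss; below £7 it shuts down.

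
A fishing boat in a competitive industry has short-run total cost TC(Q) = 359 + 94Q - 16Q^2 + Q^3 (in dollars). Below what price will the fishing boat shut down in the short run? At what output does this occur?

Short-run supply begins at min AVC. From VC = 94Q - 16Q^2 + Q^3, AVC = 94 - 16Q + Q^2.
At the minimum of AVC, MC = AVC. MC = 94 - 32Q + 3Q^2; setting MC = AVC gives 2Q^2 - 16Q = 0, so Q = 8. min AVC = 30.
The firm shuts down for any P below $30.

$30 per unit, at Q = 8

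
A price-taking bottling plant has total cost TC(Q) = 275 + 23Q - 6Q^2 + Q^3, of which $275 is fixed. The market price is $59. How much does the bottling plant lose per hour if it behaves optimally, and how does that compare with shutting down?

Profit = -$59 at Q = 6

AVC = 23 - 6Q + Q^2; min AVC = $14 at Q = 3. Since P = $59 ≥ min AVC, the firm produces.
MC = 23 - 12Q + 3Q^2. Setting P = MC and taking the root on the rising branch gives Q* = 6.
TR = 59·6 = 354. TC = 275 + 138 = 413. Profit = 354 − 413 = -$59.
By producing, the firm covers all variable cost plus $216 of fixed cost; shutting down would lose the full $275.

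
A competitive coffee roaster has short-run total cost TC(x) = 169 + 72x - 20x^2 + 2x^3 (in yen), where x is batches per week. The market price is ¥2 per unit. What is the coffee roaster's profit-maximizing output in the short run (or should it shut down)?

Variable cost is VC = 72x - 20x^2 + 2x^3, so AVC = VC/x = 72 - 20x + 2x^2 and MC = dTC/dx = 72 - 40x + 6x^2.
The AVC parabola has its vertex at x = 20/4 = 5, where AVC = 72 - 20·5 + 2·5^2 = ¥22.
P = ¥2 lies below min AVC = ¥22; no output level covers variable cost.
The firm minimizes its loss by shutting down and losing only its fixed cost of ¥169.

Shut down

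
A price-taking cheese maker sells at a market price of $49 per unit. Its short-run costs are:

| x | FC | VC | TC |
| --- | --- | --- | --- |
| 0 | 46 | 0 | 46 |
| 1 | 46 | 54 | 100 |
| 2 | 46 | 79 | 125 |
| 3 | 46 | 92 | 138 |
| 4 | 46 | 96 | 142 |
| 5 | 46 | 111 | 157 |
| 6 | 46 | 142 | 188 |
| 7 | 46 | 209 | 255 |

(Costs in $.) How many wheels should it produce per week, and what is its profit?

Profit at each row (π = 49x − TC): x=0: -46; x=1: -51; x=2: -27; x=3: 9; x=4: 54; x=5: 88; x=6: 106; x=7: 88.
Profit is maximized at x = 6. AVC there is 142/6 = $23.67 ≤ P, so producing beats shutting down (which would give -$46).

x = 6; profit = $106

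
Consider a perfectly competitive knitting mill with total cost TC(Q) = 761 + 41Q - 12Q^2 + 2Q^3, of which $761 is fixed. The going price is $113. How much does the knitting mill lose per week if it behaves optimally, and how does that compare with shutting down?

Profit = -$329 at Q = 6

AVC = 41 - 12Q + 2Q^2; min AVC = $23 at Q = 3. Since P = $113 ≥ min AVC, the firm produces.
With MC = 41 - 24Q + 6Q^2, P = MC on the upward-sloping part at Q* = 6.
TR = 113·6 = 678. TC = 761 + 246 = 1007. Profit = 678 − 1007 = -$329.
Shutting down would mean losing the fixed cost of $761, so operating at a loss of $329 is better by $432.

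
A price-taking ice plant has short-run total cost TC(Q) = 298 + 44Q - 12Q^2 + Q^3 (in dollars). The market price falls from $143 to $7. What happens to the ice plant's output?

Output falls from 11 to 0 (the firm shuts down)

MC = 44 - 24Q + 3Q^2; the shutdown threshold is min AVC = $8 (at Q = 6).
With P = $143 above the shutdown price, P = MC gives Q = 11.
At P = $7 < min AVC = $8, price no longer covers variable cost at any output, so the firm shuts down: Q = 0.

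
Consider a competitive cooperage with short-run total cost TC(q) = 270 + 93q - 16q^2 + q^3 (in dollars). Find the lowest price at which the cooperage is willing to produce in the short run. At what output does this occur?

The firm shuts down when price falls below the minimum of average variable cost. AVC = VC/q = 93 - 16q + q^2.
dAVC/dq = -16 + 2q = 0 gives q = 8. min AVC = 93 - 16·8 + 8^2 = 29.
The firm shuts down for any P below $29.

$29 per unit, at q = 8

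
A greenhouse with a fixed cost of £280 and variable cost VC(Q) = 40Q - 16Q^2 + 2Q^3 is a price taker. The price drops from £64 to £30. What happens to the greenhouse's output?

AVC = 40 - 16Q + 2Q^2, minimized at Q = 4 where min AVC = £8. MC = 40 - 32Q + 6Q^2.
At P = £64 ≥ min AVC, set P = MC on the rising branch: Q = 6.
At P = £30 ≥ min AVC, set P = MC: Q = 5. The firm stays open but cuts output.

Output falls from 6 to 5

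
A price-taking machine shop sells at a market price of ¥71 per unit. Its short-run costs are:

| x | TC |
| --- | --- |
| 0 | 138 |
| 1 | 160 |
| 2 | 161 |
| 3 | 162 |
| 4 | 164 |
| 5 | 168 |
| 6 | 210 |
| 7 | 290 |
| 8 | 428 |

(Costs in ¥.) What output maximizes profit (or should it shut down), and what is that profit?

x = 6; profit = ¥216

Compute π = P·x − TC at each output: x=0: -138; x=1: -89; x=2: -19; x=3: 51; x=4: 120; x=5: 187; x=6: 216; x=7: 207; x=8: 140.
Profit is maximized at x = 6. AVC there is 72/6 = ¥12 ≤ P, so producing beats shutting down (which would give -¥138).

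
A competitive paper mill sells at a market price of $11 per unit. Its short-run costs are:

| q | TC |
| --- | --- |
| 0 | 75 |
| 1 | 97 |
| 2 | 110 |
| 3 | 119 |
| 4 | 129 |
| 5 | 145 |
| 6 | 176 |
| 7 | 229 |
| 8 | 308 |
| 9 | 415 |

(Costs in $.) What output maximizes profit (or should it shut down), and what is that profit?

q = 0 (shut down); profit = -$75

Profit at each row (π = 11q − TC): q=0: -75; q=1: -86; q=2: -88; q=3: -86; q=4: -85; q=5: -90; q=6: -110; q=7: -152; q=8: -220; q=9: -316.
Profit is highest at q = 0. Equivalently, the lowest AVC in the table is 54/4 ≈ $13.50 at q = 4, and P = $11 falls below it — price never covers variable cost, so the firm shuts down and loses only its fixed cost.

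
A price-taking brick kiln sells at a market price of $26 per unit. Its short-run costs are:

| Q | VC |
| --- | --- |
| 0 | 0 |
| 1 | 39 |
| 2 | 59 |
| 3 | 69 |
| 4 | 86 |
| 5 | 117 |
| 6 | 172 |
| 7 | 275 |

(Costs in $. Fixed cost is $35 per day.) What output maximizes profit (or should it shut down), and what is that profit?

Q = 4; profit = -$17

Profit at each row (π = 26Q − TC): Q=0: -35; Q=1: -48; Q=2: -42; Q=3: -26; Q=4: -17; Q=5: -22; Q=6: -51; Q=7: -128.
Profit is maximized at Q = 4. AVC there is 86/4 = $21.50 ≤ P, so producing beats shutting down (which would give -$35).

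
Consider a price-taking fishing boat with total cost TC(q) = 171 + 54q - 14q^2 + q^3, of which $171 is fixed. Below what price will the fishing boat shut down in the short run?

The shutdown price is the minimum of AVC. VC = 54q - 14q^2 + q^3, so AVC = 54 - 14q + q^2.
At the minimum of AVC, MC = AVC. MC = 54 - 28q + 3q^2; setting MC = AVC gives 2q^2 - 14q = 0, so q = 7. min AVC = 5.
For P < $5 the firm produces nothing.

$5 per unit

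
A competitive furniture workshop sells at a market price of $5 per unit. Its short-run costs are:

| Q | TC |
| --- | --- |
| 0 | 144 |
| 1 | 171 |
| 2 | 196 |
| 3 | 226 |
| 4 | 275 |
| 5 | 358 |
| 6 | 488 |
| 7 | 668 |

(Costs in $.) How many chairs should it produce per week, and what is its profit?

Q = 0 (shut down); profit = -$144

Profit at each row (π = 5Q − TC): Q=0: -144; Q=1: -166; Q=2: -186; Q=3: -211; Q=4: -255; Q=5: -333; Q=6: -458; Q=7: -633.
Profit is highest at Q = 0. Equivalently, the lowest AVC in the table is 52/2 ≈ $26 at Q = 2, and P = $5 falls below it — price never covers variable cost, so the firm shuts down and loses only its fixed cost.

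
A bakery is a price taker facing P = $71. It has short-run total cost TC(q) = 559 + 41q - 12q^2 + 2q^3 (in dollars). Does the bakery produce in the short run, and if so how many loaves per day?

Variable cost is VC = 41q - 12q^2 + 2q^3, so AVC = VC/q = 41 - 12q + 2q^2 and MC = dTC/dq = 41 - 24q + 6q^2.
AVC hits its minimum where MC = AVC, at q = 3, giving min AVC = 41 - 12·3 + 2·3^2 = $23.
Since P = $71 ≥ min AVC = $23, price covers variable cost and the firm should produce.
Set P = MC: 71 = 41 - 24q + 6q^2 → -30 - 24q + 6q^2 = 0. The roots are q = -1 and q = 5; the profit-maximizing output is on the rising part of MC, so q* = 5.
Check: AVC at q = 5 is $31 ≤ P, so revenue covers variable cost.
Profit = P·q − TC = 71·5 − 714 = -$359, a loss, but smaller than the $559 fixed cost the firm would lose by shutting down.

Produce at q = 5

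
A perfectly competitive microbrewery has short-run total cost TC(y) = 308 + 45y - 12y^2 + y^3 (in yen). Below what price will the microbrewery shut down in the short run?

Short-run supply begins at min AVC. From VC = 45y - 12y^2 + y^3, AVC = 45 - 12y + y^2.
At the minimum of AVC, MC = AVC. MC = 45 - 24y + 3y^2; setting MC = AVC gives 2y^2 - 12y = 0, so y = 6. min AVC = 9.
For P < ¥9 the firm produces nothing.

¥9 per unit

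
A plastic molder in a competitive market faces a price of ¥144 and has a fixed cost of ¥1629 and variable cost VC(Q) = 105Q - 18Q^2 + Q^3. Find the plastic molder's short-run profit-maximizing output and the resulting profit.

AVC = 105 - 18Q + Q^2; min AVC = ¥24 at Q = 9. Since P = ¥144 ≥ min AVC, the firm produces.
MC = 105 - 36Q + 3Q^2. Setting P = MC and taking the root on the rising branch gives Q* = 13.
TR = 144·13 = 1872. TC = 1629 + 520 = 2149. Profit = 1872 − 2149 = -¥277.
That loss of ¥277 beats the ¥1629 the firm would lose by shutting down; producing recovers ¥1352 of fixed cost.

Profit = -¥277 at Q = 13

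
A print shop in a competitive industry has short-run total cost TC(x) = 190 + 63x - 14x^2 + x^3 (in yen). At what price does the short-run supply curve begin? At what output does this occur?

¥14 per unit, at x = 7

The firm shuts down when price falls below the minimum of average variable cost. AVC = VC/x = 63 - 14x + x^2.
dAVC/dx = -14 + 2x = 0 gives x = 7. min AVC = 63 - 14·7 + 7^2 = 14.
For P < ¥14 the firm produces nothing.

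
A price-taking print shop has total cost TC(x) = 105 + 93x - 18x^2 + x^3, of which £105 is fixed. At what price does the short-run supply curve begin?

The firm shuts down when price falls below the minimum of average variable cost. AVC = VC/x = 93 - 18x + x^2.
dAVC/dx = -18 + 2x = 0 gives x = 9. min AVC = 93 - 18·9 + 9^2 = 12.
For P < £12 the firm produces nothing.

£12 per unit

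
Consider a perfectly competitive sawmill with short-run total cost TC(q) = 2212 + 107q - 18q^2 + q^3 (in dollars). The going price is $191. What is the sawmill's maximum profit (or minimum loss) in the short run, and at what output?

Profit = -$252 at q = 14

AVC = 107 - 18q + q^2; min AVC = $26 at q = 9. Since P = $191 ≥ min AVC, the firm produces.
MC = 107 - 36q + 3q^2. Setting P = MC and taking the root on the rising branch gives q* = 14.
TR = 191·14 = 2674. TC = 2212 + 714 = 2926. Profit = 2674 − 2926 = -$252.
Shutting down would mean losing the fixed cost of $2212, so operating at a loss of $252 is better by $1960.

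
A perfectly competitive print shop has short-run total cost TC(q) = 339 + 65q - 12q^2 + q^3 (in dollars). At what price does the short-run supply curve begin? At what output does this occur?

$29 per unit, at q = 6

The shutdown price is the minimum of AVC. VC = 65q - 12q^2 + q^3, so AVC = 65 - 12q + q^2.
At the minimum of AVC, MC = AVC. MC = 65 - 24q + 3q^2; setting MC = AVC gives 2q^2 - 12q = 0, so q = 6. min AVC = 29.
The firm shuts down for any P below $29.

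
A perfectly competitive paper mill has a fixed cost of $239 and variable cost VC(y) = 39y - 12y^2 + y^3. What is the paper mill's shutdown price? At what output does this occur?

Short-run supply begins at min AVC. From VC = 39y - 12y^2 + y^3, AVC = 39 - 12y + y^2.
At the minimum of AVC, MC = AVC. MC = 39 - 24y + 3y^2; setting MC = AVC gives 2y^2 - 12y = 0, so y = 6. min AVC = 3.
For P < $3 the firm produces nothing.

$3 per unit, at y = 6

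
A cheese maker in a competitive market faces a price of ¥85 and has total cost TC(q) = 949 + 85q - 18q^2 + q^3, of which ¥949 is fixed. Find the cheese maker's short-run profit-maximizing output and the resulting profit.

AVC = 85 - 18q + q^2 has its minimum ¥4 at q = 9; price ¥85 clears that bar, so the firm operates.
MC = 85 - 36q + 3q^2. Setting P = MC and taking the root on the rising branch gives q* = 12.
TR = 85·12 = 1020. TC = 949 + 156 = 1105. Profit = 1020 − 1105 = -¥85.
By producing, the firm covers all variable cost plus ¥864 of fixed cost; shutting down would lose the full ¥949.

Profit = -¥85 at q = 12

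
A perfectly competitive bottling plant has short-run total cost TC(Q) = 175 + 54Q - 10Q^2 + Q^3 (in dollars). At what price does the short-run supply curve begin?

$29 per unit

The shutdown price is the minimum of AVC. VC = 54Q - 10Q^2 + Q^3, so AVC = 54 - 10Q + Q^2.
dAVC/dQ = -10 + 2Q = 0 gives Q = 5. min AVC = 54 - 10·5 + 5^2 = 29.
The firm shuts down for any P below $29.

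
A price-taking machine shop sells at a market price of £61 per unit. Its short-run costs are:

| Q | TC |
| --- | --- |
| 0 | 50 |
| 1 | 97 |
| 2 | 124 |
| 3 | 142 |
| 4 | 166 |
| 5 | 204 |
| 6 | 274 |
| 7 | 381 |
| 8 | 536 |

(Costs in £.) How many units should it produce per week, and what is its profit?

Q = 5; profit = £101

Compute π = P·Q − TC at each output: Q=0: -50; Q=1: -36; Q=2: -2; Q=3: 41; Q=4: 78; Q=5: 101; Q=6: 92; Q=7: 46; Q=8: -48.
Profit is maximized at Q = 5. AVC there is 154/5 = £30.80 ≤ P, so producing beats shutting down (which would give -£50).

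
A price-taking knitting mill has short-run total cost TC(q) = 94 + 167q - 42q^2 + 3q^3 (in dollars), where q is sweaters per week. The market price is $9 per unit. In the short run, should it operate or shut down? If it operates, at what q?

Strip out fixed cost: VC = 167q - 42q^2 + 3q^3. Then AVC = 167 - 42q + 3q^2 and MC = 167 - 84q + 9q^2.
AVC is minimized where dAVC/dq = -42 + 6q = 0, at q = 7; min AVC = 167 - 42·7 + 3·7^2 = $20.
With P < min AVC ($9 < $20), every unit sold adds to the loss.
Shutting down limits the loss to fixed cost, $94.

Shut down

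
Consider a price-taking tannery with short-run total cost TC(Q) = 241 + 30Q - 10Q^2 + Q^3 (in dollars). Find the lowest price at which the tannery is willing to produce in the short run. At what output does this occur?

Short-run supply begins at min AVC. From VC = 30Q - 10Q^2 + Q^3, AVC = 30 - 10Q + Q^2.
dAVC/dQ = -10 + 2Q = 0 gives Q = 5. min AVC = 30 - 10·5 + 5^2 = 5.
For P < $5 the firm produces nothing.

$5 per unit, at Q = 5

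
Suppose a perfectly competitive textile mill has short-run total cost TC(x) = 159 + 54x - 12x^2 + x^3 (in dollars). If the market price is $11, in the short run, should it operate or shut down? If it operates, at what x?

Variable cost is VC = 54x - 12x^2 + x^3, so AVC = VC/x = 54 - 12x + x^2 and MC = dTC/dx = 54 - 24x + 3x^2.
The AVC parabola has its vertex at x = 12/2 = 6, where AVC = 54 - 12·6 + 6^2 = $18.
Since P = $11 < min AVC = $18, price fails to cover variable cost at any output.
Shutting down limits the loss to fixed cost, $159.

Shut down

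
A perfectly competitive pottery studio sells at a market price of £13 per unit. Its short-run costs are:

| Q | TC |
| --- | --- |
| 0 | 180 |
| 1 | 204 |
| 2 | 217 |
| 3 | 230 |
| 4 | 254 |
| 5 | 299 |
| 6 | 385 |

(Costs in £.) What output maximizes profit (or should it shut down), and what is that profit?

Q = 0 (shut down); profit = -£180

Profit at each row (π = 13Q − TC): Q=0: -180; Q=1: -191; Q=2: -191; Q=3: -191; Q=4: -202; Q=5: -234; Q=6: -307.
Profit is highest at Q = 0. Equivalently, the lowest AVC in the table is 50/3 ≈ £16.67 at Q = 3, and P = £13 falls below it — price never covers variable cost, so the firm shuts down and loses only its fixed cost.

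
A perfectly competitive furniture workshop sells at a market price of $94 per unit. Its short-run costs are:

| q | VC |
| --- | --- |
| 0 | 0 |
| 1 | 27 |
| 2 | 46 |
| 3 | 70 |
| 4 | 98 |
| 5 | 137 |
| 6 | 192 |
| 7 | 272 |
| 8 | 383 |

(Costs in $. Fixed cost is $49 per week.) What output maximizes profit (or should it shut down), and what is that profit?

q = 7; profit = $337

Compute π = P·q − TC at each output: q=0: -49; q=1: 18; q=2: 93; q=3: 163; q=4: 229; q=5: 284; q=6: 323; q=7: 337; q=8: 320.
Profit is maximized at q = 7. AVC there is 272/7 = $38.86 ≤ P, so producing beats shutting down (which would give -$49).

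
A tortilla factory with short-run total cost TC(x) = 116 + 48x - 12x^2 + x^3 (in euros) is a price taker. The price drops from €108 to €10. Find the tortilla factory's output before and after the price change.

AVC = 48 - 12x + x^2, minimized at x = 6 where min AVC = €12. MC = 48 - 24x + 3x^2.
At P = €108 ≥ min AVC, set P = MC on the rising branch: x = 10.
At P = €10 < min AVC = €12, price no longer covers variable cost at any output, so the firm shuts down: x = 0.

Output falls from 10 to 0 (the firm shuts down)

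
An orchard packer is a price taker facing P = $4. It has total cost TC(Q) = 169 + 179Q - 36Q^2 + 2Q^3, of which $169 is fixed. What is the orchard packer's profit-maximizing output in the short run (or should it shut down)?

Shut down

Variable cost is VC = 179Q - 36Q^2 + 2Q^3, so AVC = VC/Q = 179 - 36Q + 2Q^2 and MC = dTC/dQ = 179 - 72Q + 6Q^2.
The AVC parabola has its vertex at Q = 36/4 = 9, where AVC = 179 - 36·9 + 2·9^2 = $17.
P = $4 lies below min AVC = $17; no output level covers variable cost.
Best response: produce nothing and absorb the $169 fixed cost.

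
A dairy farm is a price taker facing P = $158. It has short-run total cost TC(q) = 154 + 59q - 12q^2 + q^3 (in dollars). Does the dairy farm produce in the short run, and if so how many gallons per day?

Produce at q = 11

Strip out fixed cost: VC = 59q - 12q^2 + q^3. Then AVC = 59 - 12q + q^2 and MC = 59 - 24q + 3q^2.
AVC is minimized where dAVC/dq = -12 + 2q = 0, at q = 6; min AVC = 59 - 12·6 + 6^2 = $23.
Since P = $158 ≥ min AVC = $23, price covers variable cost and the firm should produce.
Set P = MC: 158 = 59 - 24q + 3q^2 → -99 - 24q + 3q^2 = 0. The roots are q = -3 and q = 11; the profit-maximizing output is on the rising part of MC, so q* = 11.
Check: AVC at q = 11 is $48 ≤ P, so revenue covers variable cost.
Profit = P·q − TC = 158·11 − 682 = $1056.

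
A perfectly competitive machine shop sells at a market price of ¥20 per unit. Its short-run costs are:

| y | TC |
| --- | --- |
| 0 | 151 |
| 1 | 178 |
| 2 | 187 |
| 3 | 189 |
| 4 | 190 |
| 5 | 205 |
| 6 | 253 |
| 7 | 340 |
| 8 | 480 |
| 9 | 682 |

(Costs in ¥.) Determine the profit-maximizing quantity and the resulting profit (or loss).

y = 5; profit = -¥105

Compute π = P·y − TC at each output: y=0: -151; y=1: -158; y=2: -147; y=3: -129; y=4: -110; y=5: -105; y=6: -133; y=7: -200; y=8: -320; y=9: -502.
Profit is maximized at y = 5. AVC there is 54/5 = ¥10.80 ≤ P, so producing beats shutting down (which would give -¥151).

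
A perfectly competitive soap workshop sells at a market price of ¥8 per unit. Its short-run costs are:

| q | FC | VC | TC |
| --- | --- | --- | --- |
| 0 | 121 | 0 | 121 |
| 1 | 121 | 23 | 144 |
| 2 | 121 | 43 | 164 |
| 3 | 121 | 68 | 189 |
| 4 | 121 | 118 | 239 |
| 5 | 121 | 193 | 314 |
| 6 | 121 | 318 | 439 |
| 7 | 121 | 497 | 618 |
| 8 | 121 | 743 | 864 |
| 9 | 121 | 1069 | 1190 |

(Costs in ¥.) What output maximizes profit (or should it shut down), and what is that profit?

Compute π = P·q − TC at each output: q=0: -121; q=1: -136; q=2: -148; q=3: -165; q=4: -207; q=5: -274; q=6: -391; q=7: -562; q=8: -800; q=9: -1118.
Profit is highest at q = 0. Equivalently, the lowest AVC in the table is 43/2 ≈ ¥21.50 at q = 2, and P = ¥8 falls below it — price never covers variable cost, so the firm shuts down and loses only its fixed cost.

q = 0 (shut down); profit = -¥121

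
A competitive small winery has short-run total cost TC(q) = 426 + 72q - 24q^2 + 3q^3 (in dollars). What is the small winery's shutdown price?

$24 per unit

The firm shuts down when price falls below the minimum of average variable cost. AVC = VC/q = 72 - 24q + 3q^2.
At the minimum of AVC, MC = AVC. MC = 72 - 48q + 9q^2; setting MC = AVC gives 6q^2 - 24q = 0, so q = 4. min AVC = 24.
So the shutdown price is $24.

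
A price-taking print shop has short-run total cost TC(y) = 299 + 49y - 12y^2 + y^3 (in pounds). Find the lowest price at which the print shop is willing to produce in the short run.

Short-run supply begins at min AVC. From VC = 49y - 12y^2 + y^3, AVC = 49 - 12y + y^2.
dAVC/dy = -12 + 2y = 0 gives y = 6. min AVC = 49 - 12·6 + 6^2 = 13.
The firm shuts down for any P below £13.

£13 per unit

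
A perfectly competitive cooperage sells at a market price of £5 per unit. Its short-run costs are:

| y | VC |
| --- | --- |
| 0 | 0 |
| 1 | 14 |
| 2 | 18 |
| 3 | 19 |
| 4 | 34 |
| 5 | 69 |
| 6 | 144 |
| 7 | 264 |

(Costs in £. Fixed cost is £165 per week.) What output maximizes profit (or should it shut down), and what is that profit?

y = 0 (shut down); profit = -£165

Tabulate TR − TC: y=0: -165; y=1: -174; y=2: -173; y=3: -169; y=4: -179; y=5: -209; y=6: -279; y=7: -394.
Profit is highest at y = 0. Equivalently, the lowest AVC in the table is 19/3 ≈ £6.33 at y = 3, and P = £5 falls below it — price never covers variable cost, so the firm shuts down and loses only its fixed cost.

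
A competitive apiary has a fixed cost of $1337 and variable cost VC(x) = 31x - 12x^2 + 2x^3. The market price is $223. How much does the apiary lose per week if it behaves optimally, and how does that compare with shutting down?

Profit = -$57 at x = 8

AVC = 31 - 12x + 2x^2; min AVC = $13 at x = 3. Since P = $223 ≥ min AVC, the firm produces.
With MC = 31 - 24x + 6x^2, P = MC on the upward-sloping part at x* = 8.
TR = 223·8 = 1784. TC = 1337 + 504 = 1841. Profit = 1784 − 1841 = -$57.
That loss of $57 beats the $1337 the firm would lose by shutting down; producing recovers $1280 of fixed cost.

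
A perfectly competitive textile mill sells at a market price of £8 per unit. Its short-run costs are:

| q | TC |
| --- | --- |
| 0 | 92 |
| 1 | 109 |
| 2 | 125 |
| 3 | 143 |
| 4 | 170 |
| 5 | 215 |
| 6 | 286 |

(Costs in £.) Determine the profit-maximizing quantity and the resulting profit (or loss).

Compute π = P·q − TC at each output: q=0: -92; q=1: -101; q=2: -109; q=3: -119; q=4: -138; q=5: -175; q=6: -238.
Profit is highest at q = 0. Equivalently, the lowest AVC in the table is 33/2 ≈ £16.50 at q = 2, and P = £8 falls below it — price never covers variable cost, so the firm shuts down and loses only its fixed cost.

q = 0 (shut down); profit = -£92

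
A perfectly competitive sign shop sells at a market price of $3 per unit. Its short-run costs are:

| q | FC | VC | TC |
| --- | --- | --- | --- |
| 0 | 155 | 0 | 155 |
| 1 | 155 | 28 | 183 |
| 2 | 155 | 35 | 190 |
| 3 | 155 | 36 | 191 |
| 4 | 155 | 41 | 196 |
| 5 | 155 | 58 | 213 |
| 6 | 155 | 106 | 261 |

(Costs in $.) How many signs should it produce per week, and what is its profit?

Tabulate TR − TC: q=0: -155; q=1: -180; q=2: -184; q=3: -182; q=4: -184; q=5: -198; q=6: -243.
Profit is highest at q = 0. Equivalently, the lowest AVC in the table is 41/4 ≈ $10.25 at q = 4, and P = $3 falls below it — price never covers variable cost, so the firm shuts down and loses only its fixed cost.

q = 0 (shut down); profit = -$155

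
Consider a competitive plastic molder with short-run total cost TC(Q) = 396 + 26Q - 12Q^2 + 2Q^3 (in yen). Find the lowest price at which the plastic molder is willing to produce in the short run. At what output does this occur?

Short-run supply begins at min AVC. From VC = 26Q - 12Q^2 + 2Q^3, AVC = 26 - 12Q + 2Q^2.
dAVC/dQ = -12 + 4Q = 0 gives Q = 3. min AVC = 26 - 12·3 + 2·3^2 = 8.
So the shutdown price is ¥8.

¥8 per unit, at Q = 3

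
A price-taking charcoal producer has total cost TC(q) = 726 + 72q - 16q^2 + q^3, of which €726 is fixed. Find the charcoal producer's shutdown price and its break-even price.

AVC = 72 - 16q + q^2; minimized at q = 8, giving min AVC = €8. That is the shutdown price.
ATC = 726/q + 72 - 16q + q^2. Setting dATC/dq = −726/q^2 − 16 + 2q = 0 gives q = 11 (since 2·11^3 − 16·11^2 = 726).
min ATC = 726/11 + 72 − 16·11 + 11^2 = €83. That is the break-even price.
Between these two prices the firm operates at a loss; above €83 it earns a profit.

Shutdown price = €8; break-even price = €83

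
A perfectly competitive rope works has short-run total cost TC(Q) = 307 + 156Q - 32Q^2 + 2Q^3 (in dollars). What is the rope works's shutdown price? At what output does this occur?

Short-run supply begins at min AVC. From VC = 156Q - 32Q^2 + 2Q^3, AVC = 156 - 32Q + 2Q^2.
dAVC/dQ = -32 + 4Q = 0 gives Q = 8. min AVC = 156 - 32·8 + 2·8^2 = 28.
For P < $28 the firm produces nothing.

$28 per unit, at Q = 8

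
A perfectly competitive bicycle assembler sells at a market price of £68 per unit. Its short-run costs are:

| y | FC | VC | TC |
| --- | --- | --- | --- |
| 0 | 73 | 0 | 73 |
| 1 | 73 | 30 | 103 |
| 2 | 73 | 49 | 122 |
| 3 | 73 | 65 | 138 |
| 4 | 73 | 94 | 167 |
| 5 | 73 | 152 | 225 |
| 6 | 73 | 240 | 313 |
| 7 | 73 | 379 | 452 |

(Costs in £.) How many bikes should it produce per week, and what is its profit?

y = 5; profit = £115

Tabulate TR − TC: y=0: -73; y=1: -35; y=2: 14; y=3: 66; y=4: 105; y=5: 115; y=6: 95; y=7: 24.
Profit is maximized at y = 5. AVC there is 152/5 = £30.40 ≤ P, so producing beats shutting down (which would give -£73).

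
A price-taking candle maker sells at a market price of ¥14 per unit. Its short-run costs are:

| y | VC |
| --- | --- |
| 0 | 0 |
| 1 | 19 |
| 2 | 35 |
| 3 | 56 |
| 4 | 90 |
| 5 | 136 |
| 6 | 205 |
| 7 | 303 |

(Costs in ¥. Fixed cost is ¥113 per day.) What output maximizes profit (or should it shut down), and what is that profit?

Compute π = P·y − TC at each output: y=0: -113; y=1: -118; y=2: -120; y=3: -127; y=4: -147; y=5: -179; y=6: -234; y=7: -318.
Profit is highest at y = 0. Equivalently, the lowest AVC in the table is 35/2 ≈ ¥17.50 at y = 2, and P = ¥14 falls below it — price never covers variable cost, so the firm shuts down and loses only its fixed cost.

y = 0 (shut down); profit = -¥113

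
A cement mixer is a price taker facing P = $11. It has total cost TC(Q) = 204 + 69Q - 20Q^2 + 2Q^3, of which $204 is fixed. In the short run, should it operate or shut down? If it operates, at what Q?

Shut down

Variable cost is VC = 69Q - 20Q^2 + 2Q^3, so AVC = VC/Q = 69 - 20Q + 2Q^2 and MC = dTC/dQ = 69 - 40Q + 6Q^2.
AVC is minimized where dAVC/dQ = -20 + 4Q = 0, at Q = 5; min AVC = 69 - 20·5 + 2·5^2 = $19.
With P < min AVC ($11 < $19), every unit sold adds to the loss.
Best response: produce nothing and absorb the $204 fixed cost.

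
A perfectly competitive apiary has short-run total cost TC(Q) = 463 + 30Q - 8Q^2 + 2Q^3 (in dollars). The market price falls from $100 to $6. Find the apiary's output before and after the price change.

AVC = 30 - 8Q + 2Q^2, minimized at Q = 2 where min AVC = $22. MC = 30 - 16Q + 6Q^2.
With P = $100 above the shutdown price, P = MC gives Q = 5.
At P = $6 < min AVC = $22, price no longer covers variable cost at any output, so the firm shuts down: Q = 0.

Output falls from 5 to 0 (the firm shuts down)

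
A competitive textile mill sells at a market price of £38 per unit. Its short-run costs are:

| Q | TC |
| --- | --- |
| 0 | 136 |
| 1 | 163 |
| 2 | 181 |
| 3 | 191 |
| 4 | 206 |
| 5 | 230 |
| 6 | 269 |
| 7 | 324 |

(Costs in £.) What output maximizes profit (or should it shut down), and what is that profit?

Q = 5; profit = -£40

Tabulate TR − TC: Q=0: -136; Q=1: -125; Q=2: -105; Q=3: -77; Q=4: -54; Q=5: -40; Q=6: -41; Q=7: -58.
Profit is maximized at Q = 5. AVC there is 94/5 = £18.80 ≤ P, so producing beats shutting down (which would give -£136).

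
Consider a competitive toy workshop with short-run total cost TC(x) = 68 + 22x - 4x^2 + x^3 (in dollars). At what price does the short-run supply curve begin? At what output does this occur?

Short-run supply begins at min AVC. From VC = 22x - 4x^2 + x^3, AVC = 22 - 4x + x^2.
At the minimum of AVC, MC = AVC. MC = 22 - 8x + 3x^2; setting MC = AVC gives 2x^2 - 4x = 0, so x = 2. min AVC = 18.
So the shutdown price is $18.

$18 per unit, at x = 2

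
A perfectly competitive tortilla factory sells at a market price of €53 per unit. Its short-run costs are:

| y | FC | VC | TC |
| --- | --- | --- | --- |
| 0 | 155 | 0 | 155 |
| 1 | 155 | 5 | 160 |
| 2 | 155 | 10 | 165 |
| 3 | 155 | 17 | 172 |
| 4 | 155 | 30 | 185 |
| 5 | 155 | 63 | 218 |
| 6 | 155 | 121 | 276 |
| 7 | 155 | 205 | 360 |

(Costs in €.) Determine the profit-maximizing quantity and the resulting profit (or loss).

Profit at each row (π = 53y − TC): y=0: -155; y=1: -107; y=2: -59; y=3: -13; y=4: 27; y=5: 47; y=6: 42; y=7: 11.
Profit is maximized at y = 5. AVC there is 63/5 = €12.60 ≤ P, so producing beats shutting down (which would give -€155).

y = 5; profit = €47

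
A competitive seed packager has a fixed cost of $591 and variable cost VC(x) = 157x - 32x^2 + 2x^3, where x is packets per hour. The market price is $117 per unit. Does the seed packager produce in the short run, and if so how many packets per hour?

Strip out fixed cost: VC = 157x - 32x^2 + 2x^3. Then AVC = 157 - 32x + 2x^2 and MC = 157 - 64x + 6x^2.
AVC is minimized where dAVC/dx = -32 + 4x = 0, at x = 8; min AVC = 157 - 32·8 + 2·8^2 = $29.
Because $117 ≥ $29, revenue can cover variable cost; the firm operates.
Set P = MC: 117 = 157 - 64x + 6x^2 → 40 - 64x + 6x^2 = 0. The roots are x = 2/3 and x = 10; the profit-maximizing output is on the rising part of MC, so x* = 10.
Check: AVC at x = 10 is $37 ≤ P, so revenue covers variable cost.
Profit = P·x − TC = 117·10 − 961 = $209.

Produce at x = 10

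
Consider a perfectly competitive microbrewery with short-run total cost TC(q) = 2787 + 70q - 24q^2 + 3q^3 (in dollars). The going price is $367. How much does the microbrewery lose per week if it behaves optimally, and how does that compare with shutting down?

Profit = -$357 at q = 9

AVC = 70 - 24q + 3q^2; min AVC = $22 at q = 4. Since P = $367 ≥ min AVC, the firm produces.
MC = 70 - 48q + 9q^2. Setting P = MC and taking the root on the rising branch gives q* = 9.
TR = 367·9 = 3303. TC = 2787 + 873 = 3660. Profit = 3303 − 3660 = -$357.
That loss of $357 beats the $2787 the firm would lose by shutting down; producing recovers $2430 of fixed cost.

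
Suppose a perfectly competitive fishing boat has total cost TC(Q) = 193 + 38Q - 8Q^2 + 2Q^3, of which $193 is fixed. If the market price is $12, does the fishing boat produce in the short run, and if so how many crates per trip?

Shut down

Variable cost is VC = 38Q - 8Q^2 + 2Q^3, so AVC = VC/Q = 38 - 8Q + 2Q^2 and MC = dTC/dQ = 38 - 16Q + 6Q^2.
The AVC parabola has its vertex at Q = 8/4 = 2, where AVC = 38 - 8·2 + 2·2^2 = $30.
Since P = $12 < min AVC = $30, price fails to cover variable cost at any output.
Shutting down limits the loss to fixed cost, $193.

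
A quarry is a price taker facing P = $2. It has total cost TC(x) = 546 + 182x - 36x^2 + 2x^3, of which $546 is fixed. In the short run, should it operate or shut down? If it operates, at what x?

Strip out fixed cost: VC = 182x - 36x^2 + 2x^3. Then AVC = 182 - 36x + 2x^2 and MC = 182 - 72x + 6x^2.
The AVC parabola has its vertex at x = 36/4 = 9, where AVC = 182 - 36·9 + 2·9^2 = $20.
With P < min AVC ($2 < $20), every unit sold adds to the loss.
Best response: produce nothing and absorb the $546 fixed cost.

Shut down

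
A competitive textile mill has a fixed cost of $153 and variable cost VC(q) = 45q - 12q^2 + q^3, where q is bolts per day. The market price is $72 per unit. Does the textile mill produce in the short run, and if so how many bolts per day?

Strip out fixed cost: VC = 45q - 12q^2 + q^3. Then AVC = 45 - 12q + q^2 and MC = 45 - 24q + 3q^2.
AVC hits its minimum where MC = AVC, at q = 6, giving min AVC = 45 - 12·6 + 6^2 = $9.
P = $72 exceeds min AVC = $9, so the firm stays open.
Set P = MC: 72 = 45 - 24q + 3q^2 → -27 - 24q + 3q^2 = 0. The roots are q = -1 and q = 9; the profit-maximizing output is on the rising part of MC, so q* = 9.
Check: AVC at q = 9 is $18 ≤ P, so revenue covers variable cost.
Profit = P·q − TC = 72·9 − 315 = $333.

Produce at q = 9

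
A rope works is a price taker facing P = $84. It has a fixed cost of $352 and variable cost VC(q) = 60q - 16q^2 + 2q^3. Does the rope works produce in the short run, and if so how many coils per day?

From TC, MC = TC'(q) = 60 - 32q + 6q^2 and AVC = VC/q = 60 - 16q + 2q^2.
AVC is minimized where dAVC/dq = -16 + 4q = 0, at q = 4; min AVC = 60 - 16·4 + 2·4^2 = $28.
P = $84 exceeds min AVC = $28, so the firm stays open.
Solving P = MC: -24 - 32q + 6q^2 = 0 ⇒ q = -2/3 or 6. On the upward-sloping branch, q* = 6.
Check: AVC at q = 6 is $36 ≤ P, so revenue covers variable cost.
Profit = P·q − TC = 84·6 − 568 = -$64, a loss, but smaller than the $352 fixed cost the firm would lose by shutting down.

Produce at q = 6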